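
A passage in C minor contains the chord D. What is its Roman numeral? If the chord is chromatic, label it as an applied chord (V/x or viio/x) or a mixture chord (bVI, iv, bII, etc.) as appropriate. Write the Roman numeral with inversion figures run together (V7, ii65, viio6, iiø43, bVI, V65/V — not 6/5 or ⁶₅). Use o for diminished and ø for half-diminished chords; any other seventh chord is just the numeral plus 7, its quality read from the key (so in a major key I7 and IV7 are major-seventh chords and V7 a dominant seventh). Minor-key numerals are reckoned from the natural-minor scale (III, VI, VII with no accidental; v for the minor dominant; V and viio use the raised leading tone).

The pitches D-F#-A form a major triad rooted on D.
D is not a diatonic chord root with this quality in C minor, but it lies a perfect fifth above G (V), so the chord functions as an applied dominant of V.

V/V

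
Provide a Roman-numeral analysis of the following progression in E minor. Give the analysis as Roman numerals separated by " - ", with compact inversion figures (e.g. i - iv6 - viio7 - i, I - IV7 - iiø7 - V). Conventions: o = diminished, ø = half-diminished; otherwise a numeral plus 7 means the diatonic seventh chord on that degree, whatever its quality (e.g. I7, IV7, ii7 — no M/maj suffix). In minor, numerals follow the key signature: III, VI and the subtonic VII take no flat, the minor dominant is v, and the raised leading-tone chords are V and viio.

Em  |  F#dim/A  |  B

i - iio6 - V

Em: minor triad on E = scale degree 1 → i.
F#dim/A has root F#, degree 2 in E minor, so iio6.
B: root B is the dominant; major triad there is V.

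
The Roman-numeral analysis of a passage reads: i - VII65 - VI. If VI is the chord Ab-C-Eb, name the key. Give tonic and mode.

C minor

The chord Ab is a major triad rooted on Ab; its label is VI.
VI on Ab implies Ab is the submediant; that puts the tonic at C, and the uppercase numeral fits minor mode.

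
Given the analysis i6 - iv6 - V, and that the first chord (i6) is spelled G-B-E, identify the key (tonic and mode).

The anchor chord is a minor triad on E, labeled i6.
If E is scale degree 1 and the mode makes that degree carry a minor triad, the tonic is E and the mode is minor.

E minor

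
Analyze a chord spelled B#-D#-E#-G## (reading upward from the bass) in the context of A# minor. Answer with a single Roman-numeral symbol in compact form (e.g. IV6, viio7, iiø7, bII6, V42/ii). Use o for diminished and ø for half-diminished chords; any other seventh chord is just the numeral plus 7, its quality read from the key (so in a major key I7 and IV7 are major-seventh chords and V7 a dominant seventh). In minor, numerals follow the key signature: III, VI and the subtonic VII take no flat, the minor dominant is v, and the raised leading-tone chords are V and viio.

The pitches E#-G##-B#-D# form a dominant seventh chord rooted on E#.
E# is scale degree 5 in A# minor, and a dominant seventh chord on that degree is written V7.
With B# in the bass the chord is in second inversion, so the figured bass is 43.

V43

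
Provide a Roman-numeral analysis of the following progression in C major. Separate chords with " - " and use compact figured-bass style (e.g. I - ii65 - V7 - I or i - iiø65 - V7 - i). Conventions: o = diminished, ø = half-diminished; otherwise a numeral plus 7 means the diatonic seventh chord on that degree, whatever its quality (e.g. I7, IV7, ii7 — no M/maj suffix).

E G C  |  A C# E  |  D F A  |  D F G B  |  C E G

I6 - V/ii - ii - V43 - I

E-G-C: major triad on C = scale degree 1 → I6.
A-C#-E: chromatic; A is V of ii, so V/ii.
D-F-A has root D, degree 2 in C major, so ii.
D-F-G-B has root G, degree 5 in C major, so V43.
C-E-G: major triad on C = scale degree 1 → I.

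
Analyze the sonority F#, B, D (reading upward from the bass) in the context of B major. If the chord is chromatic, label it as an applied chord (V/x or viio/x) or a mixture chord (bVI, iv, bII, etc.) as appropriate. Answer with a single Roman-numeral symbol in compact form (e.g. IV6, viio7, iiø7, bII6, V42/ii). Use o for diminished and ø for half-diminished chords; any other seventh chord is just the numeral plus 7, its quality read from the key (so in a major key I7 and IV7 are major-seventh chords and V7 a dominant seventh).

The pitches B-D-F# form a minor triad rooted on B.
B is the first degree of B major. This is the minor tonic, borrowed from the parallel minor.
With F# in the bass the chord is in second inversion, so the figured bass is 64.

i64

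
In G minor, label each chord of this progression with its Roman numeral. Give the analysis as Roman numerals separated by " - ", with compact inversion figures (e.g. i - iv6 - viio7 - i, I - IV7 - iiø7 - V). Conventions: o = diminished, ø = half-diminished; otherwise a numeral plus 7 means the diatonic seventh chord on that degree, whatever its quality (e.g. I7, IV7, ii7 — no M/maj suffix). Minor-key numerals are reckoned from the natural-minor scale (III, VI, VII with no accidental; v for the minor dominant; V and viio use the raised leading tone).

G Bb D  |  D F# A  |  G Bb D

G-Bb-D: root G is the tonic; minor triad there is i.
D-F#-A has root D, degree 5 in G minor, so V.
G-Bb-D: minor triad on G = scale degree 1 → i.

i - V - i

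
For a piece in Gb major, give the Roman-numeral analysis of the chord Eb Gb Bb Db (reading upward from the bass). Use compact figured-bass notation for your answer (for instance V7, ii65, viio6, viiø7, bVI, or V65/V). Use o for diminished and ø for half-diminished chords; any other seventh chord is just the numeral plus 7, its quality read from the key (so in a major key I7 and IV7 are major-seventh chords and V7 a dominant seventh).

vi7

Stacked in thirds the chord is Eb-Gb-Bb-Db: a minor seventh chord on Eb.
Eb is scale degree 6 in Gb major, and a minor seventh chord on that degree is written vi7.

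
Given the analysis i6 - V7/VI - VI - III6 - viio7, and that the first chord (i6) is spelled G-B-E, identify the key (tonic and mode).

The chord Em/G is a minor triad rooted on E; its label is i6.
If E is scale degree 1 and the mode makes that degree carry a minor triad, the tonic is E and the mode is minor.

E minor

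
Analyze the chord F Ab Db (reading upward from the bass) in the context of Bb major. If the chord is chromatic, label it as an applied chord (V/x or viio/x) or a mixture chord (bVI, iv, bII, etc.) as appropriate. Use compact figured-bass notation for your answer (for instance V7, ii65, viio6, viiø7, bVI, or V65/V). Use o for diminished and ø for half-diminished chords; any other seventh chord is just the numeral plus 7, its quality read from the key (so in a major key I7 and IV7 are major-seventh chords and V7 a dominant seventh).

The pitches Db-F-Ab form a major triad rooted on Db.
Db is the lowered third degree of Bb major (diatonic 3 would be D). This is a major triad on the lowered third degree, borrowed from the parallel minor.
With F in the bass the chord is in first inversion, so the figured bass is 6.

bIII6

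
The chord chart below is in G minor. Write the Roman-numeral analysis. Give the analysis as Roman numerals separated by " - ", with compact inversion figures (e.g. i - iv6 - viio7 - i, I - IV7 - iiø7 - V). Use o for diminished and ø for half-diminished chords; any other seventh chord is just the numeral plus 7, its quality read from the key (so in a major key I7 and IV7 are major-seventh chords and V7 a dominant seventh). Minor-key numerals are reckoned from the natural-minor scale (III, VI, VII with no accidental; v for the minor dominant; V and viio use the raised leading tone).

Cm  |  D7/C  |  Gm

Cm: root C is the subdominant; minor triad there is iv.
D7/C: dominant seventh chord on D = scale degree 5 → V42.
Gm: root G is the tonic; minor triad there is i.

iv - V42 - i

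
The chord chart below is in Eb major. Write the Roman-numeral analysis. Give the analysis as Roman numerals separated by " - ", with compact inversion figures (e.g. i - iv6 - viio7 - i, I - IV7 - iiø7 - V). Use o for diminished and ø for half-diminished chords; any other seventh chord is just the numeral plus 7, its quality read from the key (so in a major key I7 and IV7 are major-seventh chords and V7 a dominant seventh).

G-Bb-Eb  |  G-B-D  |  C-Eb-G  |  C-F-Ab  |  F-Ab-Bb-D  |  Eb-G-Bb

I6 - V/vi - vi - ii64 - V43 - I

G-Bb-Eb has root Eb, degree 1 in Eb major, so I6.
G-B-D: a major triad on G, the applied dominant of vi → V/vi.
C-Eb-G: root C is the submediant; minor triad there is vi.
C-F-Ab: root F is the supertonic; minor triad there is ii64.
F-Ab-Bb-D has root Bb, degree 5 in Eb major, so V43.
Eb-G-Bb: major triad on Eb = scale degree 1 → I.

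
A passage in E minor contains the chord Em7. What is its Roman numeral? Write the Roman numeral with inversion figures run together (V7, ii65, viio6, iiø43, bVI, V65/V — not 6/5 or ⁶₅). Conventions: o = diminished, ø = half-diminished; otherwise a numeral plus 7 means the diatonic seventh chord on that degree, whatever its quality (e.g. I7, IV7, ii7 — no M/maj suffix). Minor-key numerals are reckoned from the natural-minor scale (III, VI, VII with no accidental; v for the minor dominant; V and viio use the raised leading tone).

i7

Stacked in thirds the chord is E-G-B-D: a minor seventh chord on E.
In E minor, E is the tonic; the diatonic minor seventh chord there is i7.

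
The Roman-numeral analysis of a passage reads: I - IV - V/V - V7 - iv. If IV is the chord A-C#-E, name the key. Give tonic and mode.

E major

IV is given as A-C#-E — a major triad with root A.
IV on A implies A is the subdominant; that puts the tonic at E, and the uppercase numeral fits major mode.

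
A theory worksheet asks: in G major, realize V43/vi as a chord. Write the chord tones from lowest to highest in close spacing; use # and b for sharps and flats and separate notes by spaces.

The slash means an applied dominant: we want the dominant of vi. In G major, vi is E minor, and its dominant is built on B.
Building a dominant seventh chord on B gives B-D#-F#-A.
With the 43 figure the chord is in second inversion; from the bass F# upward in close position it reads F#-A-B-D#.

F# A B D#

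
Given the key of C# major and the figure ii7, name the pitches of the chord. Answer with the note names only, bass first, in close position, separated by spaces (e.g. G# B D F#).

D# F# A# C#

In C# major, the second degree is D#, and the diatonic chord built there is a minor seventh chord.
Stacking thirds from D# gives D#-F#-A#-C#.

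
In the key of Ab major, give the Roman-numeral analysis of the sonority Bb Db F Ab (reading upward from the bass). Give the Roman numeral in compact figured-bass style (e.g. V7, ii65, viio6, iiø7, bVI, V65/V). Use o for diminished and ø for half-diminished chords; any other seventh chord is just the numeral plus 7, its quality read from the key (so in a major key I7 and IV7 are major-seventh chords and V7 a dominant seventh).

ii7

The pitches Bb-Db-F-Ab form a minor seventh chord rooted on Bb.
Bb is scale degree 2 in Ab major, and a minor seventh chord on that degree is written ii7.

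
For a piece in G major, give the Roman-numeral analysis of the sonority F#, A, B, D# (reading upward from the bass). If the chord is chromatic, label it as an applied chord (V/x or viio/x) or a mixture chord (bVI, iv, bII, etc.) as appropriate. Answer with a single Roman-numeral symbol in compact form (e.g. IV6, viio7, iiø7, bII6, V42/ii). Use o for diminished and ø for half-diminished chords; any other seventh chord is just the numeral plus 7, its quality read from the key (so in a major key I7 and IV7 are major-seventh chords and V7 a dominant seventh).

Stacked in thirds the chord is B-D#-F#-A: a dominant seventh chord on B.
B is not a diatonic chord root with this quality in G major, but it lies a perfect fifth above E (vi), so the chord functions as an applied dominant of vi.
With F# in the bass the chord is in second inversion, so the figured bass is 43.

V43/vi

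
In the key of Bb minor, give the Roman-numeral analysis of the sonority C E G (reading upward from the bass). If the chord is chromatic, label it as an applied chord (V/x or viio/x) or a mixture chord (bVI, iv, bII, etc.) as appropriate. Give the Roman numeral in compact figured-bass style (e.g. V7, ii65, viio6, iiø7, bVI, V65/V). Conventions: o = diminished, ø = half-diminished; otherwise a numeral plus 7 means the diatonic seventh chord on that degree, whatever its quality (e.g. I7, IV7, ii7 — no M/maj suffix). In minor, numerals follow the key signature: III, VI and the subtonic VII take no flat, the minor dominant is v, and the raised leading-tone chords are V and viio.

V/V

The pitches C-E-G form a major triad rooted on C.
C is not a diatonic chord root with this quality in Bb minor, but it lies a perfect fifth above F (V), so the chord functions as an applied dominant of V.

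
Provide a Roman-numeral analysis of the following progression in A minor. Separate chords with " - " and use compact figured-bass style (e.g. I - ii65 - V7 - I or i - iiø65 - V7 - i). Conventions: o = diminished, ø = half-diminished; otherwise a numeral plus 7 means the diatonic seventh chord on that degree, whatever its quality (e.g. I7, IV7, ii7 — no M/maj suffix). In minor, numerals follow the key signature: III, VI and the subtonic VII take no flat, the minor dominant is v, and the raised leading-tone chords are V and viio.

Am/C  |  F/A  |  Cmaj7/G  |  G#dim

i6 - VI6 - III43 - viio

Am/C: minor triad on A = scale degree 1 → i6.
F/A: major triad on F = scale degree 6 → VI6.
Cmaj7/G: root C is the mediant; major seventh chord there is III43.
G#dim: root G# is the leading tone; diminished triad there is viio.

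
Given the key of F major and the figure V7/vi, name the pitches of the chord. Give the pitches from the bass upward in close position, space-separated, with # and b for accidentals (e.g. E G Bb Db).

The slash means an applied dominant: we want the dominant of vi. In F major, vi is D minor, and its dominant is built on A.
Building a dominant seventh chord on A gives A-C#-E-G.

A C# E G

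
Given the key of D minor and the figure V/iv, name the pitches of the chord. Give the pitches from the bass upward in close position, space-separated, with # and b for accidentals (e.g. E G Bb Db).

D F# A

The slash means an applied dominant: we want the dominant of iv. In D minor, iv is G minor, and its dominant is built on D.
Building a major triad on D gives D-F#-A.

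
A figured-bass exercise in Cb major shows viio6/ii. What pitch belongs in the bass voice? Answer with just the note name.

Eb

The applied chord viio6/ii is rooted on C: C-Eb-Gb.
The figure 6 means first inversion — the third is in the bass.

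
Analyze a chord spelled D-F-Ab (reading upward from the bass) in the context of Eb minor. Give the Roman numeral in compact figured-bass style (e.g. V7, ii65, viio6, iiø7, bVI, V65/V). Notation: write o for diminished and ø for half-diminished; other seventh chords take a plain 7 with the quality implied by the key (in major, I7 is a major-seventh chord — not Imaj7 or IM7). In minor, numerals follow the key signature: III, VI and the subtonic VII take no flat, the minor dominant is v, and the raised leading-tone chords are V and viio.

The pitches D-F-Ab form a diminished triad rooted on D.
D is scale degree 7 in Eb minor, and a diminished triad on that degree is written viio.

viio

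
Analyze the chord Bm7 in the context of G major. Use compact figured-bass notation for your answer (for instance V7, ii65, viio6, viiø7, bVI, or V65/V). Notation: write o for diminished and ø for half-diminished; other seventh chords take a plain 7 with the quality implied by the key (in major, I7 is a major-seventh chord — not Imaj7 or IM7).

iii7

The pitches B-D-F#-A form a minor seventh chord rooted on B.
B is scale degree 3 in G major, and a minor seventh chord on that degree is written iii7.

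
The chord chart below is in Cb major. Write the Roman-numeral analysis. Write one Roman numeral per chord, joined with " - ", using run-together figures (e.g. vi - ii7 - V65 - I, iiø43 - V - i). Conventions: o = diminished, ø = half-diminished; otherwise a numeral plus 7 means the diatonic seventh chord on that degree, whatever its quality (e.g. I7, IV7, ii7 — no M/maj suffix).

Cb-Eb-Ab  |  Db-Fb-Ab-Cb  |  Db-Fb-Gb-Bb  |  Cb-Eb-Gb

vi6 - ii7 - V43 - I

Cb-Eb-Ab: minor triad on Ab = scale degree 6 → vi6.
Db-Fb-Ab-Cb has root Db, degree 2 in Cb major, so ii7.
Db-Fb-Gb-Bb has root Gb, degree 5 in Cb major, so V43.
Cb-Eb-Gb: root Cb is the tonic; major triad there is I.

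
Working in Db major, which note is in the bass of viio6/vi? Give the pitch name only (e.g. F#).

The applied chord viio6/vi is rooted on A: A-C-Eb.
The figure 6 means first inversion — the third is in the bass.

C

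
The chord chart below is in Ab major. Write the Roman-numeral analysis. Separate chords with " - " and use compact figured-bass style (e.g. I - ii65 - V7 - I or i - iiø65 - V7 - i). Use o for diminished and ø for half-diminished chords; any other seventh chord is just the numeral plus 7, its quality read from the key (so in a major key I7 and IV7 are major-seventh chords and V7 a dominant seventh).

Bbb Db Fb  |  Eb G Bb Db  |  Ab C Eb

bII - V7 - I

Bbb-Db-Fb is non-diatonic — a major triad on the lowered supertonic (Bbb): the Neapolitan chord, bII.
Eb-G-Bb-Db: dominant seventh chord on Eb = scale degree 5 → V7.
Ab-C-Eb has root Ab, degree 1 in Ab major, so I.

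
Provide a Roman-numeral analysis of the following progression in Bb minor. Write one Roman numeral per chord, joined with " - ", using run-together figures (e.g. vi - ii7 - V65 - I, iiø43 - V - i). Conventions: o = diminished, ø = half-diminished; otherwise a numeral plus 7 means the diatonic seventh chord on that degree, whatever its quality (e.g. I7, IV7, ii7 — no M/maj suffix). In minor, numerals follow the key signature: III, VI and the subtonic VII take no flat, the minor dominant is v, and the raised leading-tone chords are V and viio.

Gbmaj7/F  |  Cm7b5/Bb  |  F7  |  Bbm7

Gbmaj7/F: major seventh chord on Gb = scale degree 6 → VI42.
Cm7b5/Bb has root C, degree 2 in Bb minor, so iiø42.
F7: root F is the dominant; dominant seventh chord there is V7.
Bbm7: minor seventh chord on Bb = scale degree 1 → i7.

VI42 - iiø42 - V7 - i7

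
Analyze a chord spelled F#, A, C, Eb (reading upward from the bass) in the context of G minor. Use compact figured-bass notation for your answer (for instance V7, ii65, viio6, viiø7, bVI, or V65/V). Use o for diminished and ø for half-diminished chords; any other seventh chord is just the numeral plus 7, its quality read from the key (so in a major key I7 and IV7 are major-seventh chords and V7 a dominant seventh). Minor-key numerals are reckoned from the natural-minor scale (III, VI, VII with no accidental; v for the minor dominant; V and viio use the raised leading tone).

viio7

The pitches F#-A-C-Eb form a fully diminished seventh chord rooted on F#.
F# is scale degree 7 in G minor, and a fully diminished seventh chord on that degree is written viio7.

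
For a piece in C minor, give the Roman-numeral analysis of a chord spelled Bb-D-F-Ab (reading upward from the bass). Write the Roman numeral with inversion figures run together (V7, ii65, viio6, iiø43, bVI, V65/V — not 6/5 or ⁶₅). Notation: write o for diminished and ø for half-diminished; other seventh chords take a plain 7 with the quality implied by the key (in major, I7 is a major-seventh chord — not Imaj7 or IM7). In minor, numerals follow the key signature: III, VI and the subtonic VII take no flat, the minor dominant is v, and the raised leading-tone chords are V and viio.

The pitches Bb-D-F-Ab form a dominant seventh chord rooted on Bb.
Bb is scale degree 7 in C minor, and a dominant seventh chord on that degree is written VII7.

VII7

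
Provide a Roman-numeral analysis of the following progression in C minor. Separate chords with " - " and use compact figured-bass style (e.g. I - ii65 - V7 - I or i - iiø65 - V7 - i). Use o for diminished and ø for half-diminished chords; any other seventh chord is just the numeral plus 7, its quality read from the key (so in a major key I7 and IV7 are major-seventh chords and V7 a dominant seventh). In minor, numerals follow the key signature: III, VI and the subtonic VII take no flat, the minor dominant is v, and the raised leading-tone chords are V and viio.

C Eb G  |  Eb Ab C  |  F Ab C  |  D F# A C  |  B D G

C-Eb-G: root C is the tonic; minor triad there is i.
Eb-Ab-C has root Ab, degree 6 in C minor, so VI64.
F-Ab-C: minor triad on F = scale degree 4 → iv.
D-F#-A-C: chromatic; D is V of V, so V7/V.
B-D-G: major triad on G = scale degree 5 → V6.

i - VI64 - iv - V7/V - V6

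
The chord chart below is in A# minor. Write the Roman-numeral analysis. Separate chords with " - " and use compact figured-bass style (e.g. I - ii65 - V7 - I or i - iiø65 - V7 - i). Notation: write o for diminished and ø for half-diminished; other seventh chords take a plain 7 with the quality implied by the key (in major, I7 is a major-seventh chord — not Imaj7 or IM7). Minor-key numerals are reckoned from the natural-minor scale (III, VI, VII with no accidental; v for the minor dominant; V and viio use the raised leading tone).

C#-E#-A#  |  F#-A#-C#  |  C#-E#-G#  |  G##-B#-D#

C#-E#-A#: root A# is the tonic; minor triad there is i6.
F#-A#-C# has root F#, degree 6 in A# minor, so VI.
C#-E#-G#: major triad on C# = scale degree 3 → III.
G##-B#-D#: diminished triad on G## = scale degree 7 → viio.

i6 - VI - III - viio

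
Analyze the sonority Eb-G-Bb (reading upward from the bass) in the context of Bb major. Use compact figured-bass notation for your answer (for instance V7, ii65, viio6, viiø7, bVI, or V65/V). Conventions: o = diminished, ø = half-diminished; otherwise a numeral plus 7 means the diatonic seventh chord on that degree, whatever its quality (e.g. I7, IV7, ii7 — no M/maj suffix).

The pitches Eb-G-Bb form a major triad rooted on Eb.
Eb is scale degree 4 in Bb major, and a major triad on that degree is written IV.

IV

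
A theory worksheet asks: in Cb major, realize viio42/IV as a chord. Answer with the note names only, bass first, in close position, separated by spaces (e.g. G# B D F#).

The slash marks an applied leading-tone chord: viio of IV. In Cb major, IV is Fb, so the leading tone to it is Eb, a half step below.
Building a fully diminished seventh chord on Eb gives Eb-Gb-Bbb-Dbb.
With the 42 figure the chord is in third inversion; from the bass Dbb upward in close position it reads Dbb-Eb-Gb-Bbb.

Dbb Eb Gb Bbb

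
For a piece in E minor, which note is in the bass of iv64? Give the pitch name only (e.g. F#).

iv in E minor has root A; the chord is A-C-E.
The figure 64 means second inversion — the fifth is in the bass.

E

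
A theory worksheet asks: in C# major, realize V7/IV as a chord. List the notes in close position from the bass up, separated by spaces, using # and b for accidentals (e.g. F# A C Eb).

C# E# G# B

V7/IV is a secondary dominant — the dominant seventh of IV. IV in C# major is F#, so the applied chord's root is C#, a perfect fifth above.
Building a dominant seventh chord on C# gives C#-E#-G#-B.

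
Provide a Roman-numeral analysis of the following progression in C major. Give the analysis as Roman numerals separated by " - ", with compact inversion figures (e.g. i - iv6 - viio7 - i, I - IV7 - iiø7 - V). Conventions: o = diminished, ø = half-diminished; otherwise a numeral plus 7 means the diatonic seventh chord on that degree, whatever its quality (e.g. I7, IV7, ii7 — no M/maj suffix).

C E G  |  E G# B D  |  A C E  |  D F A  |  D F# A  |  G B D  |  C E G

I - V7/vi - vi - ii - V/V - V - I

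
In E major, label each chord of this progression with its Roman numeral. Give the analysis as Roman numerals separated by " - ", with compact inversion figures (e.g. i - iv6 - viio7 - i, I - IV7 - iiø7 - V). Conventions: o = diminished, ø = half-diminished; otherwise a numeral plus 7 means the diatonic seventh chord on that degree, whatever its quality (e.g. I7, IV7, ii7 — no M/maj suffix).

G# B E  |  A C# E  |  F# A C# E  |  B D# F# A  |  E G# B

I6 - IV - ii7 - V7 - I

G#-B-E: major triad on E = scale degree 1 → I6.
A-C#-E has root A, degree 4 in E major, so IV.
F#-A-C#-E: root F# is the supertonic; minor seventh chord there is ii7.
B-D#-F#-A has root B, degree 5 in E major, so V7.
E-G#-B has root E, degree 1 in E major, so I.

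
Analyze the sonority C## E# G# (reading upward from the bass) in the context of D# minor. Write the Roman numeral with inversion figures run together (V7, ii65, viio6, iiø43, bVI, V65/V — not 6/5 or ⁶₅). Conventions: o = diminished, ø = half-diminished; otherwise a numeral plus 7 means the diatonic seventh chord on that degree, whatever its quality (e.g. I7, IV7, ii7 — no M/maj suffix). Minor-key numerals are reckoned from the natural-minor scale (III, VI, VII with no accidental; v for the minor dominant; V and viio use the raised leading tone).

The pitches C##-E#-G# form a diminished triad rooted on C##.
C## is scale degree 7 in D# minor, and a diminished triad on that degree is written viio.

viio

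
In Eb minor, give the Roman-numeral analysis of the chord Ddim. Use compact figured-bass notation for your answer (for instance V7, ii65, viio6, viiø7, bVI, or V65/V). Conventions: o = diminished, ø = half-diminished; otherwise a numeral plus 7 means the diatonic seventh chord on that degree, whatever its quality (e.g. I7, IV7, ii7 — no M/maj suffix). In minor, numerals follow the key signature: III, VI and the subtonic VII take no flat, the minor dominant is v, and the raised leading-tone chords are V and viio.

viio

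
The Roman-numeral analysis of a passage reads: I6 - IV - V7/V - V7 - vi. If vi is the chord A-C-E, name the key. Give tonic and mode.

The chord Am is a minor triad rooted on A; its label is vi.
vi on A implies A is the submediant; that puts the tonic at C, and the lowercase numeral fits major mode.

C major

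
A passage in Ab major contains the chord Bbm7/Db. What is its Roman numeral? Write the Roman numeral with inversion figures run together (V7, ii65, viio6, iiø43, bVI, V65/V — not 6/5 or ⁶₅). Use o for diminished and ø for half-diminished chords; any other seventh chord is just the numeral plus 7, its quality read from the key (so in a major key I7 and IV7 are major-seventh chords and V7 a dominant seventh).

Stacked in thirds the chord is Bb-Db-F-Ab: a minor seventh chord on Bb.
Bb is scale degree 2 in Ab major, and a minor seventh chord on that degree is written ii7.
With Db in the bass the chord is in first inversion, so the figured bass is 65.

ii65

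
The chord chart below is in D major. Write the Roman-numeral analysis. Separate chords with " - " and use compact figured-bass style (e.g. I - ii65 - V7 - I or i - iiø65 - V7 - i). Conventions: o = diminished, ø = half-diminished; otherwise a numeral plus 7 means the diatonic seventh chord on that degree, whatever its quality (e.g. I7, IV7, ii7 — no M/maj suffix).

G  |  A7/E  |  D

IV - V43 - I

G: major triad on G = scale degree 4 → IV.
A7/E: root A is the dominant; dominant seventh chord there is V43.
D: major triad on D = scale degree 1 → I.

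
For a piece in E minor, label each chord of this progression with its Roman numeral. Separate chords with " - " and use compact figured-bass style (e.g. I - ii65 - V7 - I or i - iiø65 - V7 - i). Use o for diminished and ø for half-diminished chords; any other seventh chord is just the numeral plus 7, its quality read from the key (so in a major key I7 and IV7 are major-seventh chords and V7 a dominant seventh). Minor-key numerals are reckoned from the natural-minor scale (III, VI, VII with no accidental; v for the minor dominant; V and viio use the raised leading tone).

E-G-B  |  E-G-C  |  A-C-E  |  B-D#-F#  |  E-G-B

i - VI6 - iv - V - i

E-G-B: minor triad on E = scale degree 1 → i.
E-G-C: major triad on C = scale degree 6 → VI6.
A-C-E has root A, degree 4 in E minor, so iv.
B-D#-F#: root B is the dominant; major triad there is V.
E-G-B: minor triad on E = scale degree 1 → i.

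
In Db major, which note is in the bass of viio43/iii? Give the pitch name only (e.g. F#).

Bb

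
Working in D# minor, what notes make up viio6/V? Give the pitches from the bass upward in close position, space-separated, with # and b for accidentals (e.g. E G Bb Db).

B# D# G##

viio6/V is a secondary leading-tone chord. The target V is A# in D# minor; the applied chord is rooted a semitone below, on G##.
Building a diminished triad on G## gives G##-B#-D#.
With the 6 figure the chord is in first inversion; from the bass B# upward in close position it reads B#-D#-G##.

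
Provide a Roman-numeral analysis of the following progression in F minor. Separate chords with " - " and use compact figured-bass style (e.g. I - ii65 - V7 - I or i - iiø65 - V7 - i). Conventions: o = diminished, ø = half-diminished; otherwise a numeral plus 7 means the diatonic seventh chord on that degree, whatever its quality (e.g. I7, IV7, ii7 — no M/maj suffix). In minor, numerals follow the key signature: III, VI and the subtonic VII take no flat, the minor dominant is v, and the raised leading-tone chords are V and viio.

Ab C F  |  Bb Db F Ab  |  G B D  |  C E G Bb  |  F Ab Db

Ab-C-F has root F, degree 1 in F minor, so i6.
Bb-Db-F-Ab: root Bb is the subdominant; minor seventh chord there is iv7.
G-B-D: chromatic; G is V of V, so V/V.
C-E-G-Bb has root C, degree 5 in F minor, so V7.
F-Ab-Db has root Db, degree 6 in F minor, so VI6.

i6 - iv7 - V/V - V7 - VI6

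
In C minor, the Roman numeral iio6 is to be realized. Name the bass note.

iio in C minor has root D; the chord is D-F-Ab.
The figure 6 means first inversion — the third is in the bass.

F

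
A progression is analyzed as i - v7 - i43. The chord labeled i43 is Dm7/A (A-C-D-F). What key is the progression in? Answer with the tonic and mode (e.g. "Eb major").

The chord Dm7/A is a minor seventh chord rooted on D; its label is i43.
If D is scale degree 1 and the mode makes that degree carry a minor seventh chord, the tonic is D and the mode is minor.

D minor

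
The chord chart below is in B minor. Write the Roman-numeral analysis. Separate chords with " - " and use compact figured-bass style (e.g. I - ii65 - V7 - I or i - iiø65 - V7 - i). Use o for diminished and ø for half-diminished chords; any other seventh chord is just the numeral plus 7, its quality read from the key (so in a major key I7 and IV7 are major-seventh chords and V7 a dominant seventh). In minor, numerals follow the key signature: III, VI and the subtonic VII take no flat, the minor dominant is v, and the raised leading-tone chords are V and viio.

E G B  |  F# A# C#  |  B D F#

E-G-B: minor triad on E = scale degree 4 → iv.
F#-A#-C#: root F# is the dominant; major triad there is V.
B-D-F#: root B is the tonic; minor triad there is i.

iv - V - i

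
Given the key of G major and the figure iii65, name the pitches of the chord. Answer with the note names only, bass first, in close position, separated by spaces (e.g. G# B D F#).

The numeral's case and figure indicate a minor seventh chord. In G major its root, scale degree 3, is B.
That chord is spelled B-D-F#-A.
The figured bass 65 indicates first inversion, placing the third (D) in the bass: D-F#-A-B.

D F# A B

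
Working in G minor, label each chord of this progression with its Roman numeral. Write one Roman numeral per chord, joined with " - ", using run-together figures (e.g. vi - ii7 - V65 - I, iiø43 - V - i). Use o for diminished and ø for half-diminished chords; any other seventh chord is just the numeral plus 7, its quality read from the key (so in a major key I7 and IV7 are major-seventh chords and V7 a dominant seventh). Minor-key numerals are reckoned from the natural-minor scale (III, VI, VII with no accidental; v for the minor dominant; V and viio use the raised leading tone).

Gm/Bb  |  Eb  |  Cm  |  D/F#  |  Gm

i6 - VI - iv - V6 - i

Gm/Bb: minor triad on G = scale degree 1 → i6.
Eb has root Eb, degree 6 in G minor, so VI.
Cm: root C is the subdominant; minor triad there is iv.
D/F#: root D is the dominant; major triad there is V6.
Gm has root G, degree 1 in G minor, so i.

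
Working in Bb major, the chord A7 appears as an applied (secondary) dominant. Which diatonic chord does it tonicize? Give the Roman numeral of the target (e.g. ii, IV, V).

iii

The chord is a dominant seventh chord on A.
A dominant resolves down a perfect fifth: A → D. In Bb major, D is scale degree 3, i.e. iii.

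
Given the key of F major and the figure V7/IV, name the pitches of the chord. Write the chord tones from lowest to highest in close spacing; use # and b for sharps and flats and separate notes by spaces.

F A C Eb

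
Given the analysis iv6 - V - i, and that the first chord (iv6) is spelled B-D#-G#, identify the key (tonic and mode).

iv6 is given as B-D#-G# — a minor triad with root G#.
If G# is scale degree 4 and the mode makes that degree carry a minor triad, the tonic is D# and the mode is minor.

D# minor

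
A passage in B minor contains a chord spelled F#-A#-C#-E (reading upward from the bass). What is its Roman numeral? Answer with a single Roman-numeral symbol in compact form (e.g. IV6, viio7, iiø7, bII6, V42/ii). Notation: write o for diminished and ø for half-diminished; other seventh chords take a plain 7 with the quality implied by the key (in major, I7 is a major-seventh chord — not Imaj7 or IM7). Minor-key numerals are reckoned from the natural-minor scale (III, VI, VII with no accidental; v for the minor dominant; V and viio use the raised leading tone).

V7

The pitches F#-A#-C#-E form a dominant seventh chord rooted on F#.
F# is scale degree 5 in B minor, and a dominant seventh chord on that degree is written V7.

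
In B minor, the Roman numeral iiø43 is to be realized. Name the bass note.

iiø in B minor has root C#; the chord is C#-E-G-B.
The figure 43 means second inversion — the fifth is in the bass.

G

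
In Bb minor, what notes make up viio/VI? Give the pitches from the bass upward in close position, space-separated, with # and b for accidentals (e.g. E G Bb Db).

viio/VI is a secondary leading-tone chord. The target VI is Gb in Bb minor; the applied chord is rooted a semitone below, on F.
Building a diminished triad on F gives F-Ab-Cb.

F Ab Cb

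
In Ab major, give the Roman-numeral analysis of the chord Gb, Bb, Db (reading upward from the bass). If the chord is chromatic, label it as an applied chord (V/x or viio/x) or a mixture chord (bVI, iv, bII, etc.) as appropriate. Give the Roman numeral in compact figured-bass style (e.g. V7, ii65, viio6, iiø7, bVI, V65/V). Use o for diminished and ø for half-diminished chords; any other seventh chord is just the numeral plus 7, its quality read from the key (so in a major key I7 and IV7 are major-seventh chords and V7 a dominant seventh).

bVII

Stacked in thirds the chord is Gb-Bb-Db: a major triad on Gb.
Gb is the lowered seventh degree of Ab major (diatonic 7 would be G). This is a major triad on the lowered seventh degree (the subtonic), borrowed from the parallel minor.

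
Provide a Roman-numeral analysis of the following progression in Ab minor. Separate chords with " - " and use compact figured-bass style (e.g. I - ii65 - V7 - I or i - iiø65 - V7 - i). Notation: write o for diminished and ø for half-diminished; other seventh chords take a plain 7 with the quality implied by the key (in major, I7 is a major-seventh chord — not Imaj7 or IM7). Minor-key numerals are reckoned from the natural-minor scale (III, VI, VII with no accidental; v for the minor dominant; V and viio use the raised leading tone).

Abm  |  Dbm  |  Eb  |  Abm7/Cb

Abm has root Ab, degree 1 in Ab minor, so i.
Dbm: root Db is the subdominant; minor triad there is iv.
Eb: major triad on Eb = scale degree 5 → V.
Abm7/Cb has root Ab, degree 1 in Ab minor, so i65.

i - iv - V - i65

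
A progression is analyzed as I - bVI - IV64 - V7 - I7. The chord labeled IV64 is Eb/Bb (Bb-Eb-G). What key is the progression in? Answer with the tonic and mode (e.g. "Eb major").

Bb major

IV64 is given as Bb-Eb-G — a major triad with root Eb.
If Eb is scale degree 4 and the mode makes that degree carry a major triad, the tonic is Bb and the mode is major.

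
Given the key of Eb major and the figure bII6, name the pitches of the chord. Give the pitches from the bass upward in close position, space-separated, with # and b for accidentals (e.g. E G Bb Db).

Ab Cb Fb

bII6 is the Neapolitan sixth — a major triad on the lowered second degree, here in its customary first inversion. In Eb major that root is Fb.
So the chord is Fb-Ab-Cb.
With the 6 figure the chord is in first inversion; from the bass Ab upward in close position it reads Ab-Cb-Fb.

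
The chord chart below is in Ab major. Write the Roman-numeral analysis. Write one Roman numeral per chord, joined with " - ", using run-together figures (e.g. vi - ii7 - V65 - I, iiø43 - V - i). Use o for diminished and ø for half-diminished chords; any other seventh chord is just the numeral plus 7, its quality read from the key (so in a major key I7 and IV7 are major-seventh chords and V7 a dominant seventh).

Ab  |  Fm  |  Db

I - vi - IV

Ab has root Ab, degree 1 in Ab major, so I.
Fm has root F, degree 6 in Ab major, so vi.
Db has root Db, degree 4 in Ab major, so IV.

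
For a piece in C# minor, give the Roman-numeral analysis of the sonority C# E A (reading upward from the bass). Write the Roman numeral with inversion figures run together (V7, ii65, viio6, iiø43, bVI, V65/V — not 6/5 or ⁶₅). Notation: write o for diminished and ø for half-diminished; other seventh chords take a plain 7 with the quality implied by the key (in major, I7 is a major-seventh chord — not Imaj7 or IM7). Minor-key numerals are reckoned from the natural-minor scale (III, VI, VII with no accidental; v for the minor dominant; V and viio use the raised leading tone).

The pitches A-C#-E form a major triad rooted on A.
In C# minor, A is the submediant; the diatonic major triad there is VI.
With C# in the bass the chord is in first inversion, so the figured bass is 6.

VI6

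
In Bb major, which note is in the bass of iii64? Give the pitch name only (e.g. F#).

A

iii in Bb major has root D; the chord is D-F-A.
The figure 64 means second inversion — the fifth is in the bass.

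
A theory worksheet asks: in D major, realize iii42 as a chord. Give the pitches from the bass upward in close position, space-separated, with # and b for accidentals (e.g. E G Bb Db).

In D major, the mediant is F#, and the diatonic chord built there is a minor seventh chord.
Stacking thirds from F# gives F#-A-C#-E.
With the 42 figure the chord is in third inversion; from the bass E upward in close position it reads E-F#-A-C#.

E F# A C#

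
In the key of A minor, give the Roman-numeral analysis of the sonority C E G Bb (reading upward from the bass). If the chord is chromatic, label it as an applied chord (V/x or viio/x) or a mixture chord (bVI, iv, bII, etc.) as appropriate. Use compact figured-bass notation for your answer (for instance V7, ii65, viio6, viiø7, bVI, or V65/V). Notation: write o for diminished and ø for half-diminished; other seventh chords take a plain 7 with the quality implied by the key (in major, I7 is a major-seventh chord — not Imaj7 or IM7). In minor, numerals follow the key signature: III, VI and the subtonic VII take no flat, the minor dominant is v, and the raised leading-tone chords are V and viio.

V7/VI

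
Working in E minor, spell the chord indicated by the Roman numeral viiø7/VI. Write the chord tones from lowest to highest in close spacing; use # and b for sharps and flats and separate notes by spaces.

B D F A

The slash marks an applied leading-tone chord: viio of VI. In E minor, VI is C, so the leading tone to it is B, a half step below.
Building a half-diminished seventh chord on B gives B-D-F-A.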